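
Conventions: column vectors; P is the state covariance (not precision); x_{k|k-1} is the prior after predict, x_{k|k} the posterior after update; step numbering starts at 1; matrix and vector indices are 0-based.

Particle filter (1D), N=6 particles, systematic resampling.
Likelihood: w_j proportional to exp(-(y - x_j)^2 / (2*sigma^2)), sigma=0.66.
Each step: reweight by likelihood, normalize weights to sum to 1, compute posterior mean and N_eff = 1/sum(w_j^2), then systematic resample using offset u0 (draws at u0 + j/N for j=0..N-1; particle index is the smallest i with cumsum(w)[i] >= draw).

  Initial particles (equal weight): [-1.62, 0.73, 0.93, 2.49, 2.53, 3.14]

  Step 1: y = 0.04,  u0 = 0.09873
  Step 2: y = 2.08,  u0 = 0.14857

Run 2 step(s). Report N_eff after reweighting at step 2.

step 1: w=[0.0412, 0.5643, 0.3926, 0.0010, 0.0008, 0.0000]  mean=0.7149  Neff=2.1082  idx=[1, 1, 1, 1, 2, 2]
step 2: w=[0.1324, 0.1324, 0.1324, 0.1324, 0.2351, 0.2351]  mean=0.8240  Neff=5.5334  idx=[1, 2, 3, 4, 5, 5]

N_eff = 5.5334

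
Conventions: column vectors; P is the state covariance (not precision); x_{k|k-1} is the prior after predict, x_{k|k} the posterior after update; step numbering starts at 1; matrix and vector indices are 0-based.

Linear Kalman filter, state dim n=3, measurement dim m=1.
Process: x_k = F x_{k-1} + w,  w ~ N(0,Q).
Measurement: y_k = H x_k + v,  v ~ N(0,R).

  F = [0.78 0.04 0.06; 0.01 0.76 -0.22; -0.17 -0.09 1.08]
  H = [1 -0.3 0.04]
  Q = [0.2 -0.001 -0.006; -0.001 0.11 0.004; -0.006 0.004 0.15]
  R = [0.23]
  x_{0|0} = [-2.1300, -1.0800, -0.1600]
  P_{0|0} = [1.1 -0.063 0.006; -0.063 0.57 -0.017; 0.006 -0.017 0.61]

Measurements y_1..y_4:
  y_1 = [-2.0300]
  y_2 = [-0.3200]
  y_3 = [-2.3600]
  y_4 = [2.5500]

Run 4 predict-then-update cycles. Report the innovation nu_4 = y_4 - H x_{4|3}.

step 1: x^-=[-1.7142, -0.8069, 0.2865]  P^-=[0.8689 -0.0222 -0.1052; -0.0222 0.4736 -0.1876; -0.1052 -0.1876 0.8971]  S=[1.1523]  K=[0.7561; -0.1490; -0.0113]  nu=[-0.5693]  x^+=[-2.1447, -0.7220, 0.2929]  P^+=[0.2100 0.1077 -0.0953; 0.1077 0.4480 -0.1895; -0.0953 -0.1895 0.8969]
step 2: x^-=[-1.6842, -0.6346, 0.7459]  P^-=[0.3286 0.0756 -0.0721; 0.0756 0.4776 -0.4180; -0.0721 -0.4180 1.2810]  S=[0.5625]  K=[0.5387; -0.1500; 0.1858]  nu=[1.1439]  x^+=[-1.0679, -0.8062, 0.9585]  P^+=[0.1654 0.1211 -0.1284; 0.1211 0.4650 -0.4024; -0.1284 -0.4024 1.2616]
step 3: x^-=[-0.8077, -0.8343, 1.2893]  P^-=[0.2995 0.0768 -0.0793; 0.0768 0.5766 -0.6880; -0.0793 -0.6880 1.7592]  S=[0.5483]  K=[0.4984; -0.2257; 0.3602]  nu=[-1.8541]  x^+=[-1.7319, -0.4158, 0.6214]  P^+=[0.1633 0.1384 -0.1777; 0.1384 0.5487 -0.6434; -0.1777 -0.6434 1.6880]
step 4: x^-=[-1.3302, -0.4701, 1.0030]  P^-=[0.2952 0.0835 -0.1031; 0.0835 0.7267 -1.0023; -0.1031 -1.0023 2.3227]  S=[0.5600]  K=[0.4750; -0.3118; 0.5187]  nu=[3.6991]  x^+=[0.4270, -1.6233, 2.9217]  P^+=[0.1688 0.1664 -0.2411; 0.1664 0.6723 -0.9118; -0.2411 -0.9118 2.1720]

innov = [3.6991]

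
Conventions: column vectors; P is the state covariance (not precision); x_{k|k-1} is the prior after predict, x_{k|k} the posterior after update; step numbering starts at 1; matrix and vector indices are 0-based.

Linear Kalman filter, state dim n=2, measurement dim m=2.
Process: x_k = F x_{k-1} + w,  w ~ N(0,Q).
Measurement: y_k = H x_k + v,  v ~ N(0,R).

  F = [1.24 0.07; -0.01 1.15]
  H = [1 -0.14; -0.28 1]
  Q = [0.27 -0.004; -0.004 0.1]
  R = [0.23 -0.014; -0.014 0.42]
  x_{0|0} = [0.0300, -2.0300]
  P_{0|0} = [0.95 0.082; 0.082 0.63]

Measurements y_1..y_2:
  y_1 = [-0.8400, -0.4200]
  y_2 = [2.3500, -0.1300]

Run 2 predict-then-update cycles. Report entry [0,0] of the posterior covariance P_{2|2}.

P_post[0,0] = 0.1775

step 1: x^-=[-0.1049, -2.3348]  P^-=[1.7480 0.1518; 0.1518 0.9314]  S=[1.9538 -0.4761; -0.4761 1.4034]  K=[0.8995 0.0646; 0.1802 0.6945]  nu=[-1.0620, 1.8854]  x^+=[-0.9385, -1.2167]  P^+=[0.2165 0.0751; 0.0751 0.3102]
step 2: x^-=[-1.2489, -1.3899]  P^-=[0.6175 0.1254; 0.1254 0.5085]  S=[0.8223 -0.1278; -0.1278 0.9067]  K=[0.7375 0.0516; 0.1503 0.5433]  nu=[3.4043, 0.9102]  x^+=[1.3089, -0.3836]  P^+=[0.1775 0.0610; 0.0610 0.2432]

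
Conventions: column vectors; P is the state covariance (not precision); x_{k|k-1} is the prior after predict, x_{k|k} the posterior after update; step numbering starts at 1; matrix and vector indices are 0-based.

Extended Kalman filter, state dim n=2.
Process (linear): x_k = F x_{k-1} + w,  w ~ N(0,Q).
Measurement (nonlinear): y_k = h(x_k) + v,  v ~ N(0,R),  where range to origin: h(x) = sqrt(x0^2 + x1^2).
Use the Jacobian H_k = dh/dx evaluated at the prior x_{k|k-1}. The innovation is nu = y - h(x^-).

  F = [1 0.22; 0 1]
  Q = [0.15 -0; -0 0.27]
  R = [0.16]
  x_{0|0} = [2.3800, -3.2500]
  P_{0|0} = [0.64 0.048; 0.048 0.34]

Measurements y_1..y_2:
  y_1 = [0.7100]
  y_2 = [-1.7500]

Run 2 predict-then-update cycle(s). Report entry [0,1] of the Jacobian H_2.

H_jac[0,1] = -0.9743

step 1: x^-=[1.6650, -3.2500]  P^-=[0.8276 0.1228; 0.1228 0.6100]  H_jac=[0.4560 -0.8900]  S=[0.7156]  K=[0.3746; -0.6805]  nu=[-2.9417]  x^+=[0.5631, -1.2483]  P^+=[0.7272 0.3052; 0.3052 0.2787]
step 2: x^-=[0.2884, -1.2483]  P^-=[1.0249 0.3665; 0.3665 0.5487]  H_jac=[0.2251 -0.9743]  S=[0.5720]  K=[-0.2209; -0.7903]  nu=[-3.0312]  x^+=[0.9580, 1.1473]  P^+=[0.9970 0.2666; 0.2666 0.1914]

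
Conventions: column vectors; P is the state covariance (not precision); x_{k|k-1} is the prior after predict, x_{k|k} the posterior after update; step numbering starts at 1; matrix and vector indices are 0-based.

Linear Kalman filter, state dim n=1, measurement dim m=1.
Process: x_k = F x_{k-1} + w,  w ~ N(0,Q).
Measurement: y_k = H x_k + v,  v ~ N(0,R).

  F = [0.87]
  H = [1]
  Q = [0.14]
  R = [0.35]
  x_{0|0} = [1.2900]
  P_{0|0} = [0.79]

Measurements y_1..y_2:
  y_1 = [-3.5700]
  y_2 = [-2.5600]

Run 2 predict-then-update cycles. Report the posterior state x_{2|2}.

step 1: x^-=[1.1223]  P^-=[0.7380]  S=[1.0880]  K=[0.6783]  nu=[-4.6923]  x^+=[-2.0605]  P^+=[0.2374]
step 2: x^-=[-1.7926]  P^-=[0.3197]  S=[0.6697]  K=[0.4774]  nu=[-0.7674]  x^+=[-2.1589]  P^+=[0.1671]

x_post = [-2.1589]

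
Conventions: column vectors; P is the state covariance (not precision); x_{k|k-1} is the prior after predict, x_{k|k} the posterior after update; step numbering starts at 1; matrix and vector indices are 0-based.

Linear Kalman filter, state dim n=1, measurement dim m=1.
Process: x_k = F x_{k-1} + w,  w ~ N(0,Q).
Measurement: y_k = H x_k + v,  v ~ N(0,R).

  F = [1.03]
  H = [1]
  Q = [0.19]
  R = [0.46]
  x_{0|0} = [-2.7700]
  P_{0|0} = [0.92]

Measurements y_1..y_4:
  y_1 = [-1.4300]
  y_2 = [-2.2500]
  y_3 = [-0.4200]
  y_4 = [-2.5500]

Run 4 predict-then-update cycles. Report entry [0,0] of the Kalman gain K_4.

step 1: x^-=[-2.8531]  P^-=[1.1660]  S=[1.6260]  K=[0.7171]  nu=[1.4231]  x^+=[-1.8326]  P^+=[0.3299]
step 2: x^-=[-1.8876]  P^-=[0.5400]  S=[1.0000]  K=[0.5400]  nu=[-0.3624]  x^+=[-2.0833]  P^+=[0.2484]
step 3: x^-=[-2.1458]  P^-=[0.4535]  S=[0.9135]  K=[0.4965]  nu=[1.7258]  x^+=[-1.2890]  P^+=[0.2284]
step 4: x^-=[-1.3277]  P^-=[0.4323]  S=[0.8923]  K=[0.4845]  nu=[-1.2223]  x^+=[-1.9199]  P^+=[0.2229]

K[0,0] = 0.4845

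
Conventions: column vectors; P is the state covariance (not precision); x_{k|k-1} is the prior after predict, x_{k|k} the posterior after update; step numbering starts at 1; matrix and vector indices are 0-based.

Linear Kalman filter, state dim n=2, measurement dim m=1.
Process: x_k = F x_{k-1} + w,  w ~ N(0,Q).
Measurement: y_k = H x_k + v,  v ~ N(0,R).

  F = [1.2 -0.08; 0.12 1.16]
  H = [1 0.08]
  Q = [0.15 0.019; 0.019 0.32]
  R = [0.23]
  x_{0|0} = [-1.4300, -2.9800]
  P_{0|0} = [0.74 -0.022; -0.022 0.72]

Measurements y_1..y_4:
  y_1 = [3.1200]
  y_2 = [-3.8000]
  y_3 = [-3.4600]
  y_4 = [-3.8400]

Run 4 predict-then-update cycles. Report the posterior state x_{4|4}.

x_post = [-3.2341, -3.8080]

step 1: x^-=[-1.4776, -3.6284]  P^-=[1.2244 0.0283; 0.0283 1.2934]  S=[1.4672]  K=[0.8361; 0.0898]  nu=[4.8879]  x^+=[2.6089, -3.1893]  P^+=[0.1988 -0.0819; -0.0819 1.2815]
step 2: x^-=[3.3859, -3.3865]  P^-=[0.4603 -0.1845; -0.1845 2.0245]  S=[0.6737]  K=[0.6613; -0.0334]  nu=[-6.9150]  x^+=[-1.1868, -3.1556]  P^+=[0.1657 -0.1696; -0.1696 2.0237]
step 3: x^-=[-1.1717, -3.8029]  P^-=[0.4341 -0.3794; -0.3794 2.9983]  S=[0.6225]  K=[0.6485; -0.2241]  nu=[-1.9841]  x^+=[-2.4583, -3.3583]  P^+=[0.1723 -0.2889; -0.2889 2.9671]
step 4: x^-=[-2.6813, -4.1906]  P^-=[0.4725 -0.6309; -0.6309 4.2345]  S=[0.6287]  K=[0.6713; -0.4647]  nu=[-0.8234]  x^+=[-3.2341, -3.8080]  P^+=[0.1892 -0.4348; -0.4348 4.0987]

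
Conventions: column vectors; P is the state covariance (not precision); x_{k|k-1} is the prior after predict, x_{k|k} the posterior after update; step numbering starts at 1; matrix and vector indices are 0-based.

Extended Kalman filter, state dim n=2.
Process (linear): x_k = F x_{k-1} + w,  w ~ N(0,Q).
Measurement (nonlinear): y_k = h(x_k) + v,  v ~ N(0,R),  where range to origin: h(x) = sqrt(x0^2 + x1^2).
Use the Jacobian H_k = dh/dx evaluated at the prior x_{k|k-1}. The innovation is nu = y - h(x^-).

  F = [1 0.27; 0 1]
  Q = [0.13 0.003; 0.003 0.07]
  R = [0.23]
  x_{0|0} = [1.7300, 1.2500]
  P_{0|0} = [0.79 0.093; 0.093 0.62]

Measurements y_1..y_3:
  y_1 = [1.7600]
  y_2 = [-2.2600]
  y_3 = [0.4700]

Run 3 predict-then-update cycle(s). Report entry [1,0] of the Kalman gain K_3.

K[1,0] = -0.5747

step 1: x^-=[2.0675, 1.2500]  P^-=[1.0154 0.2634; 0.2634 0.6900]  H_jac=[0.8558 0.5174]  S=[1.3916]  K=[0.7224; 0.4185]  nu=[-0.6560]  x^+=[1.5936, 0.9754]  P^+=[0.2893 -0.1573; -0.1573 0.4463]
step 2: x^-=[1.8570, 0.9754]  P^-=[0.3668 -0.0338; -0.0338 0.5163]  H_jac=[0.8853 0.4650]  S=[0.6013]  K=[0.5139; 0.3495]  nu=[-4.3576]  x^+=[-0.3826, -0.5473]  P^+=[0.2080 -0.1418; -0.1418 0.4428]
step 3: x^-=[-0.5303, -0.5473]  P^-=[0.2937 -0.0193; -0.0193 0.5128]  H_jac=[-0.6959 -0.7182]  S=[0.6175]  K=[-0.3086; -0.5747]  nu=[-0.2921]  x^+=[-0.4402, -0.3794]  P^+=[0.2349 -0.1288; -0.1288 0.3089]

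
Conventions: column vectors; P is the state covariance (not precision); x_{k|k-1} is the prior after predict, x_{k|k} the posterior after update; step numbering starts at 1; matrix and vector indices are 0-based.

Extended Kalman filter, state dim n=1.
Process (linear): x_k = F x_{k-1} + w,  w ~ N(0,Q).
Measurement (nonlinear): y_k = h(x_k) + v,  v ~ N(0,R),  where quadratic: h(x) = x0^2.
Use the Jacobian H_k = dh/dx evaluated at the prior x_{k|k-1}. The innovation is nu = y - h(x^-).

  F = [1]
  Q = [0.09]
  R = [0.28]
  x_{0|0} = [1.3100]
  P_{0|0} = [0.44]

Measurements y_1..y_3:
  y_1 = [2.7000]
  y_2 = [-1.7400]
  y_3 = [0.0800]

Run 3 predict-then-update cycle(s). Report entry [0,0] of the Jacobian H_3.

H_jac[0,0] = 1.0590

step 1: x^-=[1.3100]  P^-=[0.5300]  H_jac=[2.6200]  S=[3.9181]  K=[0.3544]  nu=[0.9839]  x^+=[1.6587]  P^+=[0.0379]
step 2: x^-=[1.6587]  P^-=[0.1279]  H_jac=[3.3174]  S=[1.6873]  K=[0.2514]  nu=[-4.4913]  x^+=[0.5295]  P^+=[0.0212]
step 3: x^-=[0.5295]  P^-=[0.1112]  H_jac=[1.0590]  S=[0.4047]  K=[0.2910]  nu=[-0.2004]  x^+=[0.4712]  P^+=[0.0769]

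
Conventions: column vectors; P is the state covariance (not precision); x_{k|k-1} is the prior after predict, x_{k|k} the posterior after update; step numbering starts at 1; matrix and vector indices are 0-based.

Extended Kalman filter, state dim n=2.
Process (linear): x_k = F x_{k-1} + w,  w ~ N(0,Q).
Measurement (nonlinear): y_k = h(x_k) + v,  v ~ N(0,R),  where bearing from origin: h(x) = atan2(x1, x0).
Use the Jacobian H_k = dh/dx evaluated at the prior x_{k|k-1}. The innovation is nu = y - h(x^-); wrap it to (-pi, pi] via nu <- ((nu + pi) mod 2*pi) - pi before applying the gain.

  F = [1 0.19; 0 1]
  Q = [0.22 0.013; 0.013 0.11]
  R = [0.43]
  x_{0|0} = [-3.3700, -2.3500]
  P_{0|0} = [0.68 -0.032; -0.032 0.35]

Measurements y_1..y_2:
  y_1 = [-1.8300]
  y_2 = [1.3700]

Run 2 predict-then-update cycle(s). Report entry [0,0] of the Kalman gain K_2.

step 1: x^-=[-3.8165, -2.3500]  P^-=[0.9005 0.0475; 0.0475 0.4600]  H_jac=[0.1170 -0.1900]  S=[0.4568]  K=[0.2108; -0.1791]  nu=[0.7597]  x^+=[-3.6563, -2.4861]  P^+=[0.8802 0.0648; 0.0648 0.4453]
step 2: x^-=[-4.1287, -2.4861]  P^-=[1.1409 0.1624; 0.1624 0.5553]  H_jac=[0.1070 -0.1778]  S=[0.4544]  K=[0.2052; -0.1790]  nu=[-2.3136]  x^+=[-4.6034, -2.0720]  P^+=[1.1217 0.1791; 0.1791 0.5408]

K[0,0] = 0.2052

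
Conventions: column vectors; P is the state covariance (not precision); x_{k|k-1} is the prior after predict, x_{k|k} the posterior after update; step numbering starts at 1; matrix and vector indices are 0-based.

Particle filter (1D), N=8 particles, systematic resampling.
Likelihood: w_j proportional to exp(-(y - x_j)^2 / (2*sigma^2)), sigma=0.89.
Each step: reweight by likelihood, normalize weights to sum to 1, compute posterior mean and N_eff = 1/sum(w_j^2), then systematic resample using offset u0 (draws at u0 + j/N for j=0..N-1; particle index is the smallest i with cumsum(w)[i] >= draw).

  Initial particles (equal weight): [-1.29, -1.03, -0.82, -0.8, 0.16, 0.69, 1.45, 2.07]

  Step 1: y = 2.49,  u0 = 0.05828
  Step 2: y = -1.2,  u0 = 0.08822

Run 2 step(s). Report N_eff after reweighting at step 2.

step 1: w=[0.0001, 0.0003, 0.0006, 0.0007, 0.0208, 0.0827, 0.3230, 0.5719]  mean=1.7111  Neff=2.2797  idx=[5, 6, 6, 7, 7, 7, 7, 7]
step 2: w=[0.7798, 0.0883, 0.0883, 0.0087, 0.0087, 0.0087, 0.0087, 0.0087]  mean=0.8843  Neff=1.6023  idx=[0, 0, 0, 0, 0, 0, 1, 3]

N_eff = 1.6023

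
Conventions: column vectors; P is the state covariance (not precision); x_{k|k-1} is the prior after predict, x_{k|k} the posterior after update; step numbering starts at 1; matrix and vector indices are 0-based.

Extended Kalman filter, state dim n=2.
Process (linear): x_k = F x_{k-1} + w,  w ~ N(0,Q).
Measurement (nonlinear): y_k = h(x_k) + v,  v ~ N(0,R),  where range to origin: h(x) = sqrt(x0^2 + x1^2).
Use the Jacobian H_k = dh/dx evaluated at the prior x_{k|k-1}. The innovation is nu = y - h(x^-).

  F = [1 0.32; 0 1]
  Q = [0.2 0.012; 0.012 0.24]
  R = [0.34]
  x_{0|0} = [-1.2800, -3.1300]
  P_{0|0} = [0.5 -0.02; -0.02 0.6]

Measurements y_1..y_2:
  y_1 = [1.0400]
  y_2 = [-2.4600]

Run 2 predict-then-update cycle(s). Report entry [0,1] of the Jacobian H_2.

step 1: x^-=[-2.2816, -3.1300]  P^-=[0.7486 0.1840; 0.1840 0.8400]  H_jac=[-0.5891 -0.8081]  S=[1.3235]  K=[-0.4456; -0.5948]  nu=[-2.8333]  x^+=[-1.0192, -1.4448]  P^+=[0.4859 -0.1667; -0.1667 0.3718]
step 2: x^-=[-1.4815, -1.4448]  P^-=[0.6173 -0.0358; -0.0358 0.6118]  H_jac=[-0.7159 -0.6982]  S=[0.9188]  K=[-0.4538; -0.4370]  nu=[-4.5294]  x^+=[0.5738, 0.5345]  P^+=[0.4281 -0.2180; -0.2180 0.4363]

H_jac[0,1] = -0.6982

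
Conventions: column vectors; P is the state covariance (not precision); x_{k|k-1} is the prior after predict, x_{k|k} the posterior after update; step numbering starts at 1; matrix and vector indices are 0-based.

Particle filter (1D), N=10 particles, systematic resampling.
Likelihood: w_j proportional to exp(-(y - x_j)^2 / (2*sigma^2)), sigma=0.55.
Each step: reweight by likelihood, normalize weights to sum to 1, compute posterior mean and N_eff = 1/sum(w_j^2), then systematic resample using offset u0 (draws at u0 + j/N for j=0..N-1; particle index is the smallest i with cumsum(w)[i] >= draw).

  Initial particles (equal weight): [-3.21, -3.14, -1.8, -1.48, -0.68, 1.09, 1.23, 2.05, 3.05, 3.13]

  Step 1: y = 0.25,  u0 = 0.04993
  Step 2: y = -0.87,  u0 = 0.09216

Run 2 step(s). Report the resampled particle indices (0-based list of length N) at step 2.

step 1: w=[0.0000, 0.0000, 0.0013, 0.0092, 0.3117, 0.4055, 0.2661, 0.0061, 0.0000, 0.0000]  mean=0.5541  Neff=3.0070  idx=[4, 4, 4, 5, 5, 5, 5, 6, 6, 6]
step 2: w=[0.3323, 0.3323, 0.3323, 0.0006, 0.0006, 0.0006, 0.0006, 0.0002, 0.0002, 0.0002]  mean=-0.6743  Neff=3.0192  idx=[0, 0, 0, 1, 1, 1, 2, 2, 2, 2]

resampled_idx = [0, 0, 0, 1, 1, 1, 2, 2, 2, 2]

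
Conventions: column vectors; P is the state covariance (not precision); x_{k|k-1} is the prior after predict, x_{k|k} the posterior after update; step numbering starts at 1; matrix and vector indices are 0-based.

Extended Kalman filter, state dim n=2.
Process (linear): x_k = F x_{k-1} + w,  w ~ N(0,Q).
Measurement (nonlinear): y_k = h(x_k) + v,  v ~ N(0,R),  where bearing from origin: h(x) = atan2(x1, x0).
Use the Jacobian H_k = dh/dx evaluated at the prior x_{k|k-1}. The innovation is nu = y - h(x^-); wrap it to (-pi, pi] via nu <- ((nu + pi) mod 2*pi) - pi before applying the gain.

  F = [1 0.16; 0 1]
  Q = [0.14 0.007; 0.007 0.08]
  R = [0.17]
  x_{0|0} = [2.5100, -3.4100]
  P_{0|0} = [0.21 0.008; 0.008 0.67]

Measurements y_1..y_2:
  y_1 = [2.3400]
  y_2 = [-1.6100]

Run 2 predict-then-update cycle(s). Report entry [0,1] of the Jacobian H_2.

step 1: x^-=[1.9644, -3.4100]  P^-=[0.3697 0.1222; 0.1222 0.7500]  H_jac=[0.2202 0.1268]  S=[0.2068]  K=[0.4686; 0.5901]  nu=[-2.8950]  x^+=[0.6079, -5.1183]  P^+=[0.3243 0.0650; 0.0650 0.6780]
step 2: x^-=[-0.2110, -5.1183]  P^-=[0.5025 0.1805; 0.1805 0.7580]  H_jac=[0.1950 -0.0080]  S=[0.1886]  K=[0.5120; 0.1543]  nu=[0.0020]  x^+=[-0.2100, -5.1180]  P^+=[0.4530 0.1656; 0.1656 0.7535]

H_jac[0,1] = -0.0080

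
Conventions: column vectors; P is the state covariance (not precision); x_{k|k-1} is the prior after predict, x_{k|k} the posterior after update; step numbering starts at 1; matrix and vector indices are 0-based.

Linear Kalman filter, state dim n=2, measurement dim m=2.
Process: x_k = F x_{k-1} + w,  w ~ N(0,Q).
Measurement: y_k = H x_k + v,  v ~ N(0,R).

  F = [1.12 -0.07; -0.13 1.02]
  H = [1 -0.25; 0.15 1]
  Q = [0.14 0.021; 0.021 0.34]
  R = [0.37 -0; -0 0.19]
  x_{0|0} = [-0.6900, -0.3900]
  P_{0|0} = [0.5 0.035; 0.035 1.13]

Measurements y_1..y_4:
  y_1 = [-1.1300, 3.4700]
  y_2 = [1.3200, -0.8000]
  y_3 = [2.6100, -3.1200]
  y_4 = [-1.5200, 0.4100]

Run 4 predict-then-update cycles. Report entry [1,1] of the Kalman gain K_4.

step 1: x^-=[-0.7455, -0.3081]  P^-=[0.7672 -0.0922; -0.0922 1.5148]  S=[1.2780 -0.3523; -0.3523 1.6944]  K=[0.6599 0.1507; -0.1318 0.8584]  nu=[-0.4615, 3.8899]  x^+=[-0.4637, 3.0920]  P^+=[0.2423 -0.0077; -0.0077 0.1643]
step 2: x^-=[-0.7358, 3.2141]  P^-=[0.4459 -0.0349; -0.0349 0.5170]  S=[0.8656 -0.0959; -0.0959 0.7066]  K=[0.5383 0.1184; -0.1110 0.7092]  nu=[2.8593, -3.9037]  x^+=[0.3412, 0.1280]  P^+=[0.1974 -0.0071; -0.0071 0.1358]
step 3: x^-=[0.3732, 0.0862]  P^-=[0.3894 -0.0256; -0.0256 0.4865]  S=[0.8026 -0.0879; -0.0879 0.6776]  K=[0.5056 0.1140; -0.1070 0.6985]  nu=[2.2584, -3.2622]  x^+=[1.1433, -2.4339]  P^+=[0.1855 -0.0062; -0.0062 0.1336]
step 4: x^-=[1.4508, -2.6312]  P^-=[0.3744 -0.0227; -0.0227 0.4838]  S=[0.7859 -0.0866; -0.0866 0.6754]  K=[0.4960 0.1132; -0.1058 0.6977]  nu=[-3.6287, 2.8236]  x^+=[-0.0294, -0.2772]  P^+=[0.1821 -0.0058; -0.0058 0.1334]

K[1,1] = 0.6977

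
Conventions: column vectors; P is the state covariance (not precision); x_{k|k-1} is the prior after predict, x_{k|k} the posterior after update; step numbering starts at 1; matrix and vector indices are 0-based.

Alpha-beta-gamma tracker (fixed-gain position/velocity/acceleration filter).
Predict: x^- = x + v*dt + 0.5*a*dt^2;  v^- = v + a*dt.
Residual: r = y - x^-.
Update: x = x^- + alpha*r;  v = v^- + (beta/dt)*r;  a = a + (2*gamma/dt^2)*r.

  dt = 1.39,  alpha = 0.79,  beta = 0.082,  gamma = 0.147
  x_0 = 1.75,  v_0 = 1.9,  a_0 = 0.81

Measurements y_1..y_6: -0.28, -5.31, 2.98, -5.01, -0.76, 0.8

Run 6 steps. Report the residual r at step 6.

resid = 8.3955

step 1: x_pred=5.1735  r=-5.4535  x^+=0.8652  v^+=2.7042  a^+=-0.0198
step 2: x_pred=4.6049  r=-9.9149  x^+=-3.2279  v^+=2.0917  a^+=-1.5285
step 3: x_pred=-1.7971  r=4.7771  x^+=1.9768  v^+=0.2488  a^+=-0.8016
step 4: x_pred=1.5483  r=-6.5583  x^+=-3.6328  v^+=-1.2523  a^+=-1.7996
step 5: x_pred=-7.1120  r=6.3520  x^+=-2.0939  v^+=-3.3790  a^+=-0.8330
step 6: x_pred=-7.5955  r=8.3955  x^+=-0.9631  v^+=-4.0417  a^+=0.4445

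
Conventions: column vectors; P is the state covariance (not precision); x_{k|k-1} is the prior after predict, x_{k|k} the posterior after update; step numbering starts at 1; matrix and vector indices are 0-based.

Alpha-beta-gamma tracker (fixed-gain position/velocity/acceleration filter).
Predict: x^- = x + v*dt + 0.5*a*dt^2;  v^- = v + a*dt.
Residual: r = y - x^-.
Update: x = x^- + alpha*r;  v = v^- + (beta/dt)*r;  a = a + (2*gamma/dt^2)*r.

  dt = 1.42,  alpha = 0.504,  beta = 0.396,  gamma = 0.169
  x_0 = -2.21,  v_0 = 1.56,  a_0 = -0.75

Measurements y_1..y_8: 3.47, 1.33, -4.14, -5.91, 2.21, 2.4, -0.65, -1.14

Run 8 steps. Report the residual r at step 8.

step 1: x_pred=-0.7510  r=4.2210  x^+=1.3764  v^+=1.6721  a^+=-0.0425
step 2: x_pred=3.7080  r=-2.3780  x^+=2.5095  v^+=0.9487  a^+=-0.4411
step 3: x_pred=3.4119  r=-7.5519  x^+=-0.3943  v^+=-1.7837  a^+=-1.7070
step 4: x_pred=-4.6481  r=-1.2619  x^+=-5.2841  v^+=-4.5595  a^+=-1.9185
step 5: x_pred=-13.6928  r=15.9028  x^+=-5.6778  v^+=-2.8489  a^+=0.7472
step 6: x_pred=-8.9699  r=11.3699  x^+=-3.2395  v^+=1.3829  a^+=2.6531
step 7: x_pred=1.3991  r=-2.0491  x^+=0.3664  v^+=4.5789  a^+=2.3096
step 8: x_pred=9.1969  r=-10.3369  x^+=3.9871  v^+=4.9758  a^+=0.5769

resid = -10.3369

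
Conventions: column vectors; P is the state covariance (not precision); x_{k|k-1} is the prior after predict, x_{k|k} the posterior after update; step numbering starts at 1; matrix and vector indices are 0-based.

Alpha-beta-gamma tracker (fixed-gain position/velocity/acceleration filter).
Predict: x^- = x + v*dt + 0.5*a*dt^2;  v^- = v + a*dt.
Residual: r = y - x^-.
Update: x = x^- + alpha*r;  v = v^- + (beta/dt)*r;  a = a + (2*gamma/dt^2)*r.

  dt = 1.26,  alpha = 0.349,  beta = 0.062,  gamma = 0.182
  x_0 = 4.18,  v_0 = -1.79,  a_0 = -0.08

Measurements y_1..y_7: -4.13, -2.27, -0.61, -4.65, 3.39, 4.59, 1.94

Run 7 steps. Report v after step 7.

step 1: x_pred=1.8611  r=-5.9911  x^+=-0.2298  v^+=-2.1856  a^+=-1.4536
step 2: x_pred=-4.1375  r=1.8675  x^+=-3.4858  v^+=-3.9253  a^+=-1.0254
step 3: x_pred=-9.2456  r=8.6356  x^+=-6.2318  v^+=-4.7924  a^+=0.9545
step 4: x_pred=-11.5125  r=6.8625  x^+=-9.1175  v^+=-3.2520  a^+=2.5279
step 5: x_pred=-11.2084  r=14.5984  x^+=-6.1136  v^+=0.6515  a^+=5.8750
step 6: x_pred=-0.6291  r=5.2191  x^+=1.1923  v^+=8.3108  a^+=7.0716
step 7: x_pred=17.2774  r=-15.3374  x^+=11.9246  v^+=16.4663  a^+=3.5551

v_post = 16.4663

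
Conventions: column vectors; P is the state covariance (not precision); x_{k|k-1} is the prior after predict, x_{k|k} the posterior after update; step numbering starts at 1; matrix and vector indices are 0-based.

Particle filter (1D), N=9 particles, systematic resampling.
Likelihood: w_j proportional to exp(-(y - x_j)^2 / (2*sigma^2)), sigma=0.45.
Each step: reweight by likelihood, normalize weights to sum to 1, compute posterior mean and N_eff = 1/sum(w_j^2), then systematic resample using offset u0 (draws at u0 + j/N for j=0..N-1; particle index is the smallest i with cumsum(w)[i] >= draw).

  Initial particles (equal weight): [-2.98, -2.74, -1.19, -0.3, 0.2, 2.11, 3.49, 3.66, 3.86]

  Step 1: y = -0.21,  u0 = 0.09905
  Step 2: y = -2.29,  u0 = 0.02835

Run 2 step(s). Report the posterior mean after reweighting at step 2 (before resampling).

step 1: w=[0.0000, 0.0000, 0.0538, 0.5653, 0.3808, 0.0000, 0.0000, 0.0000, 0.0000]  mean=-0.1575  Neff=2.1389  idx=[3, 3, 3, 3, 3, 4, 4, 4, 4]
step 2: w=[0.1994, 0.1994, 0.1994, 0.1994, 0.1994, 0.0008, 0.0008, 0.0008, 0.0008]  mean=-0.2984  Neff=5.0317  idx=[0, 0, 1, 1, 2, 2, 3, 4, 4]

post_mean = -0.2984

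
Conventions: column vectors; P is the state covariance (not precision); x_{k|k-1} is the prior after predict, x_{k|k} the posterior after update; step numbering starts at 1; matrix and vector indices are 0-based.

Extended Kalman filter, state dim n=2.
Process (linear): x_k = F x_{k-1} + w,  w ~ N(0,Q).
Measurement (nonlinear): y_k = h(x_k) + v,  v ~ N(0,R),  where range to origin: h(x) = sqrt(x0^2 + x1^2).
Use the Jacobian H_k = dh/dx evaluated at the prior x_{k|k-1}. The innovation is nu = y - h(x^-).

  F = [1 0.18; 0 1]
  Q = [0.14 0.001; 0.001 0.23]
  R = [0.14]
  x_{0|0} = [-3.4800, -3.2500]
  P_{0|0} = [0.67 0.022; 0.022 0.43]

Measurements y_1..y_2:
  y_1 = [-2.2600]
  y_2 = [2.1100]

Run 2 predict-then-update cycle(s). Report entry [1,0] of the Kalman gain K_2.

step 1: x^-=[-4.0650, -3.2500]  P^-=[0.8319 0.1004; 0.1004 0.6600]  H_jac=[-0.7811 -0.6245]  S=[1.0028]  K=[-0.7104; -0.4892]  nu=[-7.4645]  x^+=[1.2381, 0.4017]  P^+=[0.3257 -0.2481; -0.2481 0.4200]
step 2: x^-=[1.3104, 0.4017]  P^-=[0.3900 -0.1715; -0.1715 0.6500]  H_jac=[0.9561 0.2931]  S=[0.4562]  K=[0.7072; 0.0581]  nu=[0.7394]  x^+=[1.8333, 0.4446]  P^+=[0.1619 -0.1903; -0.1903 0.6485]

K[1,0] = 0.0581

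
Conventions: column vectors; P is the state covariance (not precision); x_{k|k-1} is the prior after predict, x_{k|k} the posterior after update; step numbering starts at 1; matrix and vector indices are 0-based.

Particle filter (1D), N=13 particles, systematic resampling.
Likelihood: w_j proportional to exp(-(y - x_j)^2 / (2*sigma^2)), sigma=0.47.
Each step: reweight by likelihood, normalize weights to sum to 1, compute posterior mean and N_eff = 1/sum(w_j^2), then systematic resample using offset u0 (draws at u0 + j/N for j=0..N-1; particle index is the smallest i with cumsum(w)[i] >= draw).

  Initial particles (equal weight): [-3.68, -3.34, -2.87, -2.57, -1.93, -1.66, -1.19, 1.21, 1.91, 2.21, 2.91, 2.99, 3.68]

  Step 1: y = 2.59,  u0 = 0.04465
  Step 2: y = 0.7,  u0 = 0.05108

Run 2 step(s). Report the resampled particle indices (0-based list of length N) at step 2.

step 1: w=[0.0000, 0.0000, 0.0000, 0.0000, 0.0000, 0.0000, 0.0000, 0.0051, 0.1329, 0.2729, 0.3001, 0.2634, 0.0257]  mean=2.6184  Neff=3.9646  idx=[8, 8, 9, 9, 9, 10, 10, 10, 10, 11, 11, 11, 11]
step 2: w=[0.4039, 0.4039, 0.0637, 0.0637, 0.0637, 0.0002, 0.0002, 0.0002, 0.0002, 0.0001, 0.0001, 0.0001, 0.0001]  mean=1.9684  Neff=2.9542  idx=[0, 0, 0, 0, 0, 1, 1, 1, 1, 1, 2, 3, 4]

resampled_idx = [0, 0, 0, 0, 0, 1, 1, 1, 1, 1, 2, 3, 4]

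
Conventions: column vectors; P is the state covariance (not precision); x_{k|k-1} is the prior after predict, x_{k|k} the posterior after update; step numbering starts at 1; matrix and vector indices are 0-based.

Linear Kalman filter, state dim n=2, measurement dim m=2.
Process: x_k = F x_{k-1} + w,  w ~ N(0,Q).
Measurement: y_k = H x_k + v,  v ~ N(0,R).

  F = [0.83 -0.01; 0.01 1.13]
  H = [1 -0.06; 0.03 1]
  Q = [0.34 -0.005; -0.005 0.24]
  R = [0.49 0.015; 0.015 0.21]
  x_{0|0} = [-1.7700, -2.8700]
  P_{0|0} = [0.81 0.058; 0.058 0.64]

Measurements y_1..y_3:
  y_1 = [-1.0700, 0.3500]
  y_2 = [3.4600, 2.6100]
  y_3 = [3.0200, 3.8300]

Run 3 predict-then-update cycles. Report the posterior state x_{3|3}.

step 1: x^-=[-1.4404, -3.2608]  P^-=[0.8971 0.0489; 0.0489 1.0586]  S=[1.3851 0.0272; 0.0272 1.2723]  K=[0.6447 0.0458; -0.0269 0.8337]  nu=[0.1748, 3.6540]  x^+=[-1.1604, -0.2190]  P^+=[0.3172 0.0098; 0.0098 0.1744]
step 2: x^-=[-0.9609, -0.2591]  P^-=[0.5584 0.0048; 0.0048 0.4629]  S=[1.0494 0.0088; 0.0088 0.6737]  K=[0.5316 0.0251; -0.0276 0.6877]  nu=[4.4054, 2.8979]  x^+=[1.4535, 1.6121]  P^+=[0.2612 0.0054; 0.0054 0.1438]
step 3: x^-=[1.1903, 1.8362]  P^-=[0.5198 0.0006; 0.0006 0.4238]  S=[1.0113 0.0058; 0.0058 0.6343]  K=[0.5139 0.0209; -0.0284 0.6684]  nu=[1.9399, 1.9581]  x^+=[2.2280, 3.0900]  P^+=[0.2524 0.0045; 0.0045 0.1398]

x_post = [2.2280, 3.0900]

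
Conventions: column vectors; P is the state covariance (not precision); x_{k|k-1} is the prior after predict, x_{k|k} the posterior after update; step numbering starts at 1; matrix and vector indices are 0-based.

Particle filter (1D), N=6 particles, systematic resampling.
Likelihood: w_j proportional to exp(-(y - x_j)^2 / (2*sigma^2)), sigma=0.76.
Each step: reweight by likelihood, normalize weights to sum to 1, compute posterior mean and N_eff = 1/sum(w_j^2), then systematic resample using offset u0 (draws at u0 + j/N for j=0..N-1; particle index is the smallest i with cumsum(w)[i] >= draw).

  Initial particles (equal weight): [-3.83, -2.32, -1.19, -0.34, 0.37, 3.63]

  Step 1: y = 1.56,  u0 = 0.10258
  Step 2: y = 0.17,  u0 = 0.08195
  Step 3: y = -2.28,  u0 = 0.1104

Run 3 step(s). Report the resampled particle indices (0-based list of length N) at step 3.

step 1: w=[0.0000, 0.0000, 0.0039, 0.1209, 0.8077, 0.0674]  mean=0.4977  Neff=1.4890  idx=[3, 4, 4, 4, 4, 5]
step 2: w=[0.1712, 0.2072, 0.2072, 0.2072, 0.2072, 0.0000]  mean=0.2484  Neff=4.9744  idx=[0, 1, 2, 2, 3, 4]
step 3: w=[0.7706, 0.0459, 0.0459, 0.0459, 0.0459, 0.0459]  mean=-0.1771  Neff=1.6547  idx=[0, 0, 0, 0, 1, 4]

resampled_idx = [0, 0, 0, 0, 1, 4]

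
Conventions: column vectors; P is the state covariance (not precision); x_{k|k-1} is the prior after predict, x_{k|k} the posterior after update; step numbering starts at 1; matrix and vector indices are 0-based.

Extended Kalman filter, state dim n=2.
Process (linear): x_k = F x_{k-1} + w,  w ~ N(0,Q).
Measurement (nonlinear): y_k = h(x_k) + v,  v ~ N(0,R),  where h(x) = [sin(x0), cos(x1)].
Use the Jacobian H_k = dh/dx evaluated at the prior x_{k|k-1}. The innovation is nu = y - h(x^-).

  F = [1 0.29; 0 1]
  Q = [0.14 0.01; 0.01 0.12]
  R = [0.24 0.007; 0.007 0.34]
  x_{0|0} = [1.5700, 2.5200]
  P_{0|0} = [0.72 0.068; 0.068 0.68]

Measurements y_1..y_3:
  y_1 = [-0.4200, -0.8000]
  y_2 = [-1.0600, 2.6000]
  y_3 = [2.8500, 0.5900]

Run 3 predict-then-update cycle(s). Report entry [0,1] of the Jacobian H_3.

step 1: x^-=[2.3008, 2.5200]  P^-=[0.9566 0.2752; 0.2752 0.8000]  H_jac=[-0.6669 0.0000; 0.0000 -0.5823]  S=[0.6654 0.1139; 0.1139 0.6113]  K=[-0.9439 -0.0863; -0.1502 -0.7341]  nu=[-1.1652, 0.0130]  x^+=[3.3995, 2.6855]  P^+=[0.3406 0.0618; 0.0618 0.4304]
step 2: x^-=[4.1783, 2.6855]  P^-=[0.5526 0.1966; 0.1966 0.5504]  H_jac=[-0.5091 0.0000; 0.0000 -0.4405]  S=[0.3832 0.0511; 0.0511 0.4468]  K=[-0.7192 -0.1116; -0.1917 -0.5207]  nu=[-0.1993, 3.4978]  x^+=[3.9314, 0.9023]  P^+=[0.3406 0.0976; 0.0976 0.4050]
step 3: x^-=[4.1930, 0.9023]  P^-=[0.5713 0.2250; 0.2250 0.5250]  H_jac=[-0.4963 0.0000; 0.0000 -0.7847]  S=[0.3807 0.0946; 0.0946 0.6633]  K=[-0.7035 -0.1658; -0.1440 -0.6006]  nu=[3.7181, -0.0298]  x^+=[1.5822, 0.3846]  P^+=[0.3425 0.0781; 0.0781 0.2615]

H_jac[0,1] = 0.0000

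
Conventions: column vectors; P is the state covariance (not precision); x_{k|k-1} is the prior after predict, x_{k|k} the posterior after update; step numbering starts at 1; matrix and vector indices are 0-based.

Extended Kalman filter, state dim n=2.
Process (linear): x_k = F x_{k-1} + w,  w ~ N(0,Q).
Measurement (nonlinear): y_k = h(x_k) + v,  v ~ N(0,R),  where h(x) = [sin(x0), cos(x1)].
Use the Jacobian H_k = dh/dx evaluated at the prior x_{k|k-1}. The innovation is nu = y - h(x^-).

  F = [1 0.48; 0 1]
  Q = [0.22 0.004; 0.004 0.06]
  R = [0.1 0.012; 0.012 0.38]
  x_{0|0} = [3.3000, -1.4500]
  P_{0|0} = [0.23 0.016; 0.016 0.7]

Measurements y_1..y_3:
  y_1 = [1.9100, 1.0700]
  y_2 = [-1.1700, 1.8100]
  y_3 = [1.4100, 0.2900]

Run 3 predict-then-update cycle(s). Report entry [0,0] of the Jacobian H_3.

H_jac[0,0] = 0.2305

step 1: x^-=[2.6040, -1.4500]  P^-=[0.6266 0.3560; 0.3560 0.7600]  H_jac=[-0.8589 0.0000; 0.0000 0.9927]  S=[0.5623 -0.2916; -0.2916 1.1290]  K=[-0.9178 0.0760; -0.2278 0.6094]  nu=[1.3979, 0.9495]  x^+=[1.3932, -1.1898]  P^+=[0.1058 0.0180; 0.0180 0.2305]
step 2: x^-=[0.8221, -1.1898]  P^-=[0.3962 0.1327; 0.1327 0.2905]  H_jac=[0.6807 0.0000; 0.0000 0.9283]  S=[0.2836 0.0958; 0.0958 0.6304]  K=[0.9329 0.0535; 0.1833 0.4000]  nu=[-1.9026, 1.4381]  x^+=[-0.8759, -0.9632]  P^+=[0.1380 0.0340; 0.0340 0.1661]
step 3: x^-=[-1.3382, -0.9632]  P^-=[0.4289 0.1177; 0.1177 0.2261]  H_jac=[0.2305 0.0000; 0.0000 0.8210]  S=[0.1228 0.0343; 0.0343 0.5324]  K=[0.7682 0.1321; 0.1259 0.3406]  nu=[2.3831, -0.2809]  x^+=[0.4554, -0.7589]  P^+=[0.3402 0.0724; 0.0724 0.1595]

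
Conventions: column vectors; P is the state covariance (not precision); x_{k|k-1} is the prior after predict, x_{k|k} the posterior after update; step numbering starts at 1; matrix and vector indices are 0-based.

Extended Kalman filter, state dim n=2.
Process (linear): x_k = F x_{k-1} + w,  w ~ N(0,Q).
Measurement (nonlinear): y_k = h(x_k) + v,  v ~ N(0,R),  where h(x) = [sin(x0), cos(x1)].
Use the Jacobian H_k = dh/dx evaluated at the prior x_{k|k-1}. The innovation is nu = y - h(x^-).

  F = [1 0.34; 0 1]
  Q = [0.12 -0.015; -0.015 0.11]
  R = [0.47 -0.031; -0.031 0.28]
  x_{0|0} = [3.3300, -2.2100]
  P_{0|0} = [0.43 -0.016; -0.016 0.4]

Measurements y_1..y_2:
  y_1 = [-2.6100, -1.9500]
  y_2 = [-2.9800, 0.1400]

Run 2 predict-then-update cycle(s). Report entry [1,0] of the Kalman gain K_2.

K[1,0] = -0.1027

step 1: x^-=[2.5786, -2.2100]  P^-=[0.5854 0.1050; 0.1050 0.5100]  H_jac=[-0.8457 0.0000; 0.0000 0.8026]  S=[0.8886 -0.1023; -0.1023 0.6085]  K=[-0.5518 0.0458; -0.0230 0.6688]  nu=[-3.1437, -1.3534]  x^+=[4.2514, -3.0430]  P^+=[0.3084 0.0373; 0.0373 0.2342]
step 2: x^-=[3.2168, -3.0430]  P^-=[0.4808 0.1019; 0.1019 0.3442]  H_jac=[-0.9972 0.0000; 0.0000 0.0984]  S=[0.9481 -0.0410; -0.0410 0.2833]  K=[-0.5073 -0.0380; -0.1027 0.1047]  nu=[-2.9049, 1.1351]  x^+=[4.6473, -2.6259]  P^+=[0.2379 0.0516; 0.0516 0.3302]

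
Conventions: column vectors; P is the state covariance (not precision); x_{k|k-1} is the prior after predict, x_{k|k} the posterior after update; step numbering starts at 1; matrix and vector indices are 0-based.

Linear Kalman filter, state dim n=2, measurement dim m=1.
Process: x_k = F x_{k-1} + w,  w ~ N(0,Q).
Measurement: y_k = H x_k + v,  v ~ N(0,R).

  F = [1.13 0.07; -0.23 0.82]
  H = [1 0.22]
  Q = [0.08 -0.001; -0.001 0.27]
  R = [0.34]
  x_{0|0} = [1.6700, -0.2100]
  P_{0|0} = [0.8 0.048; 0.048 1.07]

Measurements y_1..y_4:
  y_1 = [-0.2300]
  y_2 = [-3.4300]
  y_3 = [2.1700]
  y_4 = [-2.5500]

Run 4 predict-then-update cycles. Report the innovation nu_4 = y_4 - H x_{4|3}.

step 1: x^-=[1.8724, -0.5563]  P^-=[1.1144 -0.1038; -0.1038 1.0137]  S=[1.4577]  K=[0.7488; 0.0818]  nu=[-1.9800]  x^+=[0.3898, -0.7182]  P^+=[0.2971 -0.1931; -0.1931 1.0039]
step 2: x^-=[0.3902, -0.6786]  P^-=[0.4337 -0.1964; -0.1964 1.0336]  S=[0.7373]  K=[0.5296; 0.0421]  nu=[-3.6709]  x^+=[-1.5539, -0.8331]  P^+=[0.2269 -0.2128; -0.2128 1.0323]
step 3: x^-=[-1.8143, -0.3257]  P^-=[0.3411 -0.1945; -0.1945 1.0564]  S=[0.6467]  K=[0.4613; 0.0587]  nu=[4.0559]  x^+=[0.0568, -0.0878]  P^+=[0.2035 -0.2120; -0.2120 1.0541]
step 4: x^-=[0.0580, -0.0850]  P^-=[0.3115 -0.1864; -0.1864 1.0695]  S=[0.6212]  K=[0.4354; 0.0788]  nu=[-2.5893]  x^+=[-1.0693, -0.2890]  P^+=[0.1937 -0.2077; -0.2077 1.0657]

innov = [-2.5893]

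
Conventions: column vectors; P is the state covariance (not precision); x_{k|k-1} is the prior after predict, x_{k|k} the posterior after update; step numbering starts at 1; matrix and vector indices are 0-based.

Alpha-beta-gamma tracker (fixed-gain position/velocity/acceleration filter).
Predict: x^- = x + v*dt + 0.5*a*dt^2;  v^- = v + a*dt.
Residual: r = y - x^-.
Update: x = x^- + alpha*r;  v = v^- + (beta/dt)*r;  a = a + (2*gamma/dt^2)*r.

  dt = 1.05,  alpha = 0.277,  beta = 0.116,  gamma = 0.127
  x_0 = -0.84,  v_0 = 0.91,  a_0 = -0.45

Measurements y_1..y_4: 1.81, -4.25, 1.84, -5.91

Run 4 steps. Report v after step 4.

step 1: x_pred=-0.1326  r=1.9426  x^+=0.4055  v^+=0.6521  a^+=-0.0025
step 2: x_pred=1.0889  r=-5.3389  x^+=-0.3900  v^+=0.0597  a^+=-1.2325
step 3: x_pred=-1.0067  r=2.8467  x^+=-0.2182  v^+=-0.9199  a^+=-0.5766
step 4: x_pred=-1.5019  r=-4.4081  x^+=-2.7230  v^+=-2.0123  a^+=-1.5922

v_post = -2.0123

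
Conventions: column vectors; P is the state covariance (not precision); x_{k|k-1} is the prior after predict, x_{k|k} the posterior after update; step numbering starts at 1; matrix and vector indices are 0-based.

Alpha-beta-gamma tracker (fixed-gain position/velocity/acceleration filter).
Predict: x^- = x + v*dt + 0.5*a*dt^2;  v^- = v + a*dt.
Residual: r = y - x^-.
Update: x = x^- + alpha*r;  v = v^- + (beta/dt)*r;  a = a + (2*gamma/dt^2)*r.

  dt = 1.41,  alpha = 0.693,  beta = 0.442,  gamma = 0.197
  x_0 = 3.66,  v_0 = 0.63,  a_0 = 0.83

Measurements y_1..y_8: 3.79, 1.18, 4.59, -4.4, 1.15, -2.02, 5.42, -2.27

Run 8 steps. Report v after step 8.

v_post = 2.7473

step 1: x_pred=5.3734  r=-1.5834  x^+=4.2761  v^+=1.3040  a^+=0.5162
step 2: x_pred=6.6278  r=-5.4478  x^+=2.8525  v^+=0.3241  a^+=-0.5634
step 3: x_pred=2.7493  r=1.8407  x^+=4.0249  v^+=0.1066  a^+=-0.1986
step 4: x_pred=3.9778  r=-8.3778  x^+=-1.8280  v^+=-2.7997  a^+=-1.8590
step 5: x_pred=-7.6235  r=8.7735  x^+=-1.5435  v^+=-2.6705  a^+=-0.1202
step 6: x_pred=-5.4284  r=3.4084  x^+=-3.0664  v^+=-1.7716  a^+=0.5553
step 7: x_pred=-5.0124  r=10.4324  x^+=2.2172  v^+=2.2816  a^+=2.6227
step 8: x_pred=8.0414  r=-10.3114  x^+=0.8956  v^+=2.7473  a^+=0.5792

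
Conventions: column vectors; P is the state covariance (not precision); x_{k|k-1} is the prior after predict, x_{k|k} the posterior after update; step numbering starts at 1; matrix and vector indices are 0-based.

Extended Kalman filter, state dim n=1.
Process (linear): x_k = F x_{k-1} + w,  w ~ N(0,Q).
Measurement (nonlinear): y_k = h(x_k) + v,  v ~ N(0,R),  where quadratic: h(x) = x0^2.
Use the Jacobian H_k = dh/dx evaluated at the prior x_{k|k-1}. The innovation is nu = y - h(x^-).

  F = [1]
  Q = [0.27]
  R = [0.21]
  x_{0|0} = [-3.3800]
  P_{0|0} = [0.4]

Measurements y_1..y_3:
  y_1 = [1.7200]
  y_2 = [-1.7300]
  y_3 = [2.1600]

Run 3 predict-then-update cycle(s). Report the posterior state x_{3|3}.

x_post = [-1.5896]

step 1: x^-=[-3.3800]  P^-=[0.6700]  H_jac=[-6.7600]  S=[30.8274]  K=[-0.1469]  nu=[-9.7044]  x^+=[-1.9542]  P^+=[0.0046]
step 2: x^-=[-1.9542]  P^-=[0.2746]  H_jac=[-3.9084]  S=[4.4042]  K=[-0.2437]  nu=[-5.5490]  x^+=[-0.6022]  P^+=[0.0131]
step 3: x^-=[-0.6022]  P^-=[0.2831]  H_jac=[-1.2043]  S=[0.6206]  K=[-0.5494]  nu=[1.7974]  x^+=[-1.5896]  P^+=[0.0958]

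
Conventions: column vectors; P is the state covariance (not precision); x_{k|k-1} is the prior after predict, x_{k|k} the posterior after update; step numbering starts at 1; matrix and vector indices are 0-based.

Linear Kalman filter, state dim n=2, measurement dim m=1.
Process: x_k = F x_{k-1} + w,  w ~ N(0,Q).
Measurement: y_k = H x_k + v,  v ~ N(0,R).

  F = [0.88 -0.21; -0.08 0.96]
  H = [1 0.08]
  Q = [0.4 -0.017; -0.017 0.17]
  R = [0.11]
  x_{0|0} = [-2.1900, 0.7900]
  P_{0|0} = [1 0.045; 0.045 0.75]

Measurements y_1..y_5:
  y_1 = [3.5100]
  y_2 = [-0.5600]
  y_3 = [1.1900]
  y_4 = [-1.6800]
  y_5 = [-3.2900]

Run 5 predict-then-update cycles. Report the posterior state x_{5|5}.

x_post = [-3.1217, 2.0791]

step 1: x^-=[-2.0931, 0.9336]  P^-=[1.1908 -0.1998; -0.1998 0.8607]  S=[1.2744]  K=[0.9219; -0.1028]  nu=[5.5284]  x^+=[3.0036, 0.3654]  P^+=[0.1077 -0.0791; -0.0791 0.8472]
step 2: x^-=[2.5664, 0.1105]  P^-=[0.5500 -0.2635; -0.2635 0.9636]  S=[0.6240]  K=[0.8476; -0.2988]  nu=[-3.1352]  x^+=[-0.0911, 1.0472]  P^+=[0.1017 -0.1055; -0.1055 0.9079]
step 3: x^-=[-0.3001, 1.0126]  P^-=[0.5578 -0.2981; -0.2981 1.0236]  S=[0.6266]  K=[0.8521; -0.3450]  nu=[1.4091]  x^+=[0.9005, 0.5264]  P^+=[0.1028 -0.1139; -0.1139 0.9490]
step 4: x^-=[0.6819, 0.4333]  P^-=[0.5636 -0.3137; -0.3137 1.0628]  S=[0.6302]  K=[0.8545; -0.3628]  nu=[-2.3966]  x^+=[-1.3659, 1.3029]  P^+=[0.1035 -0.1183; -0.1183 0.9798]
step 5: x^-=[-1.4756, 1.3600]  P^-=[0.5670 -0.3237; -0.3237 1.0918]  S=[0.6322]  K=[0.8559; -0.3739]  nu=[-1.9232]  x^+=[-3.1217, 2.0791]  P^+=[0.1039 -0.1214; -0.1214 1.0034]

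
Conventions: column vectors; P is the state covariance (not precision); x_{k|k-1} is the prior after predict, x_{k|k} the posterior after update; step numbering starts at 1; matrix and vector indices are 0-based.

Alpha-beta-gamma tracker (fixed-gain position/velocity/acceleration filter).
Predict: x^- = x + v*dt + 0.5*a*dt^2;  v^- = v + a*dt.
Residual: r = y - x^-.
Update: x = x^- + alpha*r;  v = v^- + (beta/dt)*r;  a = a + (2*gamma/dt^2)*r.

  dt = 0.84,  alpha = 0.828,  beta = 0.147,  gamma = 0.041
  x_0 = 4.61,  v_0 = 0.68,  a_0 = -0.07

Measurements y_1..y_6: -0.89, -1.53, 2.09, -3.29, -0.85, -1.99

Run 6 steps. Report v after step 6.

step 1: x_pred=5.1565  r=-6.0465  x^+=0.1500  v^+=-0.4369  a^+=-0.7727
step 2: x_pred=-0.4896  r=-1.0404  x^+=-1.3511  v^+=-1.2681  a^+=-0.8936
step 3: x_pred=-2.7315  r=4.8215  x^+=1.2607  v^+=-1.1749  a^+=-0.3333
step 4: x_pred=0.1562  r=-3.4462  x^+=-2.6973  v^+=-2.0579  a^+=-0.7338
step 5: x_pred=-4.6848  r=3.8348  x^+=-1.5096  v^+=-2.0032  a^+=-0.2881
step 6: x_pred=-3.2939  r=1.3039  x^+=-2.2143  v^+=-2.0170  a^+=-0.1366

v_post = -2.0170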